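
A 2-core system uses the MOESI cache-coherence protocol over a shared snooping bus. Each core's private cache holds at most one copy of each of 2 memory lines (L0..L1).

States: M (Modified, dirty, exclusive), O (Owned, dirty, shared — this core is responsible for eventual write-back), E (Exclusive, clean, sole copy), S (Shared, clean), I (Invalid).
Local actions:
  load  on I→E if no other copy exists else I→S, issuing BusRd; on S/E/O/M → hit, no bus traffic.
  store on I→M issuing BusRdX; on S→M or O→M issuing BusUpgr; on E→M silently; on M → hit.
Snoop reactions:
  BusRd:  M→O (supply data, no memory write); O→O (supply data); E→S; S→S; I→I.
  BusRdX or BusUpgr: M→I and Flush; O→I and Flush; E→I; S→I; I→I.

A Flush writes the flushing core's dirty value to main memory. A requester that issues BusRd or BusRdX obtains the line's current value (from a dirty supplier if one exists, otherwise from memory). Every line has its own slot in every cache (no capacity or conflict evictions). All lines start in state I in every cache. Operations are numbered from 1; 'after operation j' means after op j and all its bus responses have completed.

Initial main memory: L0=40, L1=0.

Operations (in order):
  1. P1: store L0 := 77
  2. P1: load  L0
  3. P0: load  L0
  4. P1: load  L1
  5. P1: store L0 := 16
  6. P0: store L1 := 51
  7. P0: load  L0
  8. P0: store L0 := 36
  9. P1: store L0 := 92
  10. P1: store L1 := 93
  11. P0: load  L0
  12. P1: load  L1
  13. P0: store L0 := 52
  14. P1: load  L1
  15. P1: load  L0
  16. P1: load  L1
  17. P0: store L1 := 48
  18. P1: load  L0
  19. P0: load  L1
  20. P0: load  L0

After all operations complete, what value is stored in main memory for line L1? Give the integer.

  op1 P1: store L0 := 77 → I/M on L0; bus BusRdX; mem=40
  op2 P1: load  L0 → I/M on L0; bus (none); mem=40
  op3 P0: load  L0 → S/O on L0; bus BusRd; mem=40
  op4 P1: load  L1 → I/E on L1; bus BusRd; mem=0
  op5 P1: store L0 := 16 → I/M on L0; bus BusUpgr; mem=40
  op6 P0: store L1 := 51 → M/I on L1; bus BusRdX; mem=0
  op7 P0: load  L0 → S/O on L0; bus BusRd; mem=40
  op8 P0: store L0 := 36 → M/I on L0; bus BusUpgr Flush; mem=16
  op9 P1: store L0 := 92 → I/M on L0; bus BusRdX Flush; mem=36
  op10 P1: store L1 := 93 → I/M on L1; bus BusRdX Flush; mem=51
  op11 P0: load  L0 → S/O on L0; bus BusRd; mem=36
  op12 P1: load  L1 → I/M on L1; bus (none); mem=51
  op13 P0: store L0 := 52 → M/I on L0; bus BusUpgr Flush; mem=92
  op14 P1: load  L1 → I/M on L1; bus (none); mem=51
  op15 P1: load  L0 → O/S on L0; bus BusRd; mem=92
  op16 P1: load  L1 → I/M on L1; bus (none); mem=51
  op17 P0: store L1 := 48 → M/I on L1; bus BusRdX Flush; mem=93
  op18 P1: load  L0 → O/S on L0; bus (none); mem=92
  op19 P0: load  L1 → M/I on L1; bus (none); mem=93
  op20 P0: load  L0 → O/S on L0; bus (none); mem=92

memory[L1] = 93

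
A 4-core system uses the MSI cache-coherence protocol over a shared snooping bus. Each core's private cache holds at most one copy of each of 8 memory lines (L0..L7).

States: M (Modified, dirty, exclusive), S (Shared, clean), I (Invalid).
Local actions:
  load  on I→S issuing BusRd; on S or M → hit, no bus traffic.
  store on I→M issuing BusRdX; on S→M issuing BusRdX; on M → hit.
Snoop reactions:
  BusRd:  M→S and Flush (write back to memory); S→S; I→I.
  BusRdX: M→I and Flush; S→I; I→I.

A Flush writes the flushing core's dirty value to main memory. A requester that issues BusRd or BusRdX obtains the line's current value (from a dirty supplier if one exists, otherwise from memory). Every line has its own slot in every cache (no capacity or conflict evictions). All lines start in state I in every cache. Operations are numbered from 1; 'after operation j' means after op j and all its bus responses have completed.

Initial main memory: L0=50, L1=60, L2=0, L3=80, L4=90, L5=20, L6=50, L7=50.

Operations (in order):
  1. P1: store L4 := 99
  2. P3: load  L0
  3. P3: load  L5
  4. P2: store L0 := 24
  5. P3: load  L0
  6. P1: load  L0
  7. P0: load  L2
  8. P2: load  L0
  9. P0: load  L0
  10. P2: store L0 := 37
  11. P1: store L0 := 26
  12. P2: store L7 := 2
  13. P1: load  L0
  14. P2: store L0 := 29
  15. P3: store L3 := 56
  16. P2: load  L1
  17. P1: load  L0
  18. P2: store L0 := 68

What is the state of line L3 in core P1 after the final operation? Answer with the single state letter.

  op1 P1: store L4 := 99 → I/M/I/I on L4; bus BusRdX; mem=90
  op2 P3: load  L0 → I/I/I/S on L0; bus BusRd; mem=50
  op3 P3: load  L5 → I/I/I/S on L5; bus BusRd; mem=20
  op4 P2: store L0 := 24 → I/I/M/I on L0; bus BusRdX; mem=50
  op5 P3: load  L0 → I/I/S/S on L0; bus BusRd Flush; mem=24
  op6 P1: load  L0 → I/S/S/S on L0; bus BusRd; mem=24
  op7 P0: load  L2 → S/I/I/I on L2; bus BusRd; mem=0
  op8 P2: load  L0 → I/S/S/S on L0; bus (none); mem=24
  op9 P0: load  L0 → S/S/S/S on L0; bus BusRd; mem=24
  op10 P2: store L0 := 37 → I/I/M/I on L0; bus BusRdX; mem=24
  op11 P1: store L0 := 26 → I/M/I/I on L0; bus BusRdX Flush; mem=37
  op12 P2: store L7 := 2 → I/I/M/I on L7; bus BusRdX; mem=50
  op13 P1: load  L0 → I/M/I/I on L0; bus (none); mem=37
  op14 P2: store L0 := 29 → I/I/M/I on L0; bus BusRdX Flush; mem=26
  op15 P3: store L3 := 56 → I/I/I/M on L3; bus BusRdX; mem=80
  op16 P2: load  L1 → I/I/S/I on L1; bus BusRd; mem=60
  op17 P1: load  L0 → I/S/S/I on L0; bus BusRd Flush; mem=29
  op18 P2: store L0 := 68 → I/I/M/I on L0; bus BusRdX; mem=29

state = I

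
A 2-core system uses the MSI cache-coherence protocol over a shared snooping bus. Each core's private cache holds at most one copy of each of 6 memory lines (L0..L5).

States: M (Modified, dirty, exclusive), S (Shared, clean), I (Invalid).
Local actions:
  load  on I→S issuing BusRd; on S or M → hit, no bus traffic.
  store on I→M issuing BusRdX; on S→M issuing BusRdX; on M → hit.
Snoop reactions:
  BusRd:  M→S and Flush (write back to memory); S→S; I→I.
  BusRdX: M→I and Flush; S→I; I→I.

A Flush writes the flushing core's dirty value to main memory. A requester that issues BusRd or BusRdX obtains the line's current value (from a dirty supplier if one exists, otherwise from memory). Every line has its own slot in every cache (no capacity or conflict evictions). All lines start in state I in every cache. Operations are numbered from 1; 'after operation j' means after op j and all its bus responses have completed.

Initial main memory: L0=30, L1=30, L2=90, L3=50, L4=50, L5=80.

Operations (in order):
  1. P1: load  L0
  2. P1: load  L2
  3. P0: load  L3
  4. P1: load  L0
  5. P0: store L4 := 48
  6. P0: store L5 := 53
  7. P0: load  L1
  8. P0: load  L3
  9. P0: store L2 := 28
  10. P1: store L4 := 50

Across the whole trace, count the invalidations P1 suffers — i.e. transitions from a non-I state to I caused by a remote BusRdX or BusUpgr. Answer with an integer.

invalidations = 1

step 1: P1: load  L0  ⟶  IS  (L0)  txn=BusRd  M[L0]=30
step 2: P1: load  L2  ⟶  IS  (L2)  txn=BusRd  M[L2]=90
step 3: P0: load  L3  ⟶  SI  (L3)  txn=BusRd  M[L3]=50
step 4: P1: load  L0  ⟶  IS  (L0)  txn=∅  M[L0]=30
step 5: P0: store L4 := 48  ⟶  MI  (L4)  txn=BusRdX  M[L4]=50
step 6: P0: store L5 := 53  ⟶  MI  (L5)  txn=BusRdX  M[L5]=80
step 7: P0: load  L1  ⟶  SI  (L1)  txn=BusRd  M[L1]=30
step 8: P0: load  L3  ⟶  SI  (L3)  txn=∅  M[L3]=50
step 9: P0: store L2 := 28  ⟶  MI  (L2)  txn=BusRdX  M[L2]=90
step 10: P1: store L4 := 50  ⟶  IM  (L4)  txn=BusRdX+Flush  M[L4]=48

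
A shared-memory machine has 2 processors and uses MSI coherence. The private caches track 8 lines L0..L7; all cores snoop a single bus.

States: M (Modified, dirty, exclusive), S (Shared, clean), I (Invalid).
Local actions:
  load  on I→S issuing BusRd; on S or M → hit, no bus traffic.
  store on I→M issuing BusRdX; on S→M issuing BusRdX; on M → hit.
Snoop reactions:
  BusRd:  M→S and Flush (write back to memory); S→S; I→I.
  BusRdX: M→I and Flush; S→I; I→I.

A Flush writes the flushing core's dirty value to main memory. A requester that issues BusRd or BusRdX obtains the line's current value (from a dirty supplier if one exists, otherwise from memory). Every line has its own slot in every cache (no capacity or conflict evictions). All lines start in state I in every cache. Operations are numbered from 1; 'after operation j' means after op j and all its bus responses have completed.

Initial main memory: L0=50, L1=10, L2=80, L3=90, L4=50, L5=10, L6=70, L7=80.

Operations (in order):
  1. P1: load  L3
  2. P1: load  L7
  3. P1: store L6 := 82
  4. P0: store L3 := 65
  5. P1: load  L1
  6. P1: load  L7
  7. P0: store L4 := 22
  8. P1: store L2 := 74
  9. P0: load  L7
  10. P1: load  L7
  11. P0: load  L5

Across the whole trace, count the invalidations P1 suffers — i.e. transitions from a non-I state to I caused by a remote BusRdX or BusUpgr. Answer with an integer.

invalidations = 1

1. P1: load  L3  bus=[BusRd]  L3: P0=I P1=S  mem[L3]=90
2. P1: load  L7  bus=[BusRd]  L7: P0=I P1=S  mem[L7]=80
3. P1: store L6 := 82  bus=[BusRdX]  L6: P0=I P1=M  mem[L6]=70
4. P0: store L3 := 65  bus=[BusRdX]  L3: P0=M P1=I  mem[L3]=90
5. P1: load  L1  bus=[BusRd]  L1: P0=I P1=S  mem[L1]=10
6. P1: load  L7  bus=[-]  L7: P0=I P1=S  mem[L7]=80
7. P0: store L4 := 22  bus=[BusRdX]  L4: P0=M P1=I  mem[L4]=50
8. P1: store L2 := 74  bus=[BusRdX]  L2: P0=I P1=M  mem[L2]=80
9. P0: load  L7  bus=[BusRd]  L7: P0=S P1=S  mem[L7]=80
10. P1: load  L7  bus=[-]  L7: P0=S P1=S  mem[L7]=80
11. P0: load  L5  bus=[BusRd]  L5: P0=S P1=I  mem[L5]=10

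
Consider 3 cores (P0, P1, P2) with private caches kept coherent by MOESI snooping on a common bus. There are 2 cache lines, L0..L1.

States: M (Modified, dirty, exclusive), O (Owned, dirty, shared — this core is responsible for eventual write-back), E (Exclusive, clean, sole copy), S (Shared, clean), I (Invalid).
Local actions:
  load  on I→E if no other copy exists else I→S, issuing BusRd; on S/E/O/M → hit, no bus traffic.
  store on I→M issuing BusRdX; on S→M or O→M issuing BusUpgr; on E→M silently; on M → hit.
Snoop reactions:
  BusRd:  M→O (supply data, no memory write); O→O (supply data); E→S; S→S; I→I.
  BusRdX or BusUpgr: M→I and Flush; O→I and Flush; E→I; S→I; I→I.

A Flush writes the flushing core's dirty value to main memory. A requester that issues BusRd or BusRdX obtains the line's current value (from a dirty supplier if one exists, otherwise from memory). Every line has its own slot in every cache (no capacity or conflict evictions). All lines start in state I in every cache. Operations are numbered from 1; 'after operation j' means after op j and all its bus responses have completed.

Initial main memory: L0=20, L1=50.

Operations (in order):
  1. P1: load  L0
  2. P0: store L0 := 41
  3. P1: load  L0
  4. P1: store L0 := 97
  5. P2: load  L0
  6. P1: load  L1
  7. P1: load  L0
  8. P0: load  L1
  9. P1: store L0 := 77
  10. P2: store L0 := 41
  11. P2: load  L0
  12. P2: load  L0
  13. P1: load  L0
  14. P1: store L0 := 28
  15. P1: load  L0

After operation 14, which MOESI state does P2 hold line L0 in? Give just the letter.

state = I

[1] P1: load  L0 | P0:I, P1:E(20), P2:I | bus: BusRd
[2] P0: store L0 := 41 | P0:M(41), P1:I, P2:I | bus: BusRdX
[3] P1: load  L0 | P0:O(41), P1:S(41), P2:I | bus: BusRd
[4] P1: store L0 := 97 | P0:I, P1:M(97), P2:I | bus: BusUpgr,Flush
[5] P2: load  L0 | P0:I, P1:O(97), P2:S(97) | bus: BusRd
[6] P1: load  L1 | P0:I, P1:E(50), P2:I | bus: BusRd
[7] P1: load  L0 | P0:I, P1:O(97), P2:S(97) | bus: none
[8] P0: load  L1 | P0:S(50), P1:S(50), P2:I | bus: BusRd
[9] P1: store L0 := 77 | P0:I, P1:M(77), P2:I | bus: BusUpgr
[10] P2: store L0 := 41 | P0:I, P1:I, P2:M(41) | bus: BusRdX,Flush
[11] P2: load  L0 | P0:I, P1:I, P2:M(41) | bus: none
[12] P2: load  L0 | P0:I, P1:I, P2:M(41) | bus: none
[13] P1: load  L0 | P0:I, P1:S(41), P2:O(41) | bus: BusRd
[14] P1: store L0 := 28 | P0:I, P1:M(28), P2:I | bus: BusUpgr,Flush
[15] P1: load  L0 | P0:I, P1:M(28), P2:I | bus: none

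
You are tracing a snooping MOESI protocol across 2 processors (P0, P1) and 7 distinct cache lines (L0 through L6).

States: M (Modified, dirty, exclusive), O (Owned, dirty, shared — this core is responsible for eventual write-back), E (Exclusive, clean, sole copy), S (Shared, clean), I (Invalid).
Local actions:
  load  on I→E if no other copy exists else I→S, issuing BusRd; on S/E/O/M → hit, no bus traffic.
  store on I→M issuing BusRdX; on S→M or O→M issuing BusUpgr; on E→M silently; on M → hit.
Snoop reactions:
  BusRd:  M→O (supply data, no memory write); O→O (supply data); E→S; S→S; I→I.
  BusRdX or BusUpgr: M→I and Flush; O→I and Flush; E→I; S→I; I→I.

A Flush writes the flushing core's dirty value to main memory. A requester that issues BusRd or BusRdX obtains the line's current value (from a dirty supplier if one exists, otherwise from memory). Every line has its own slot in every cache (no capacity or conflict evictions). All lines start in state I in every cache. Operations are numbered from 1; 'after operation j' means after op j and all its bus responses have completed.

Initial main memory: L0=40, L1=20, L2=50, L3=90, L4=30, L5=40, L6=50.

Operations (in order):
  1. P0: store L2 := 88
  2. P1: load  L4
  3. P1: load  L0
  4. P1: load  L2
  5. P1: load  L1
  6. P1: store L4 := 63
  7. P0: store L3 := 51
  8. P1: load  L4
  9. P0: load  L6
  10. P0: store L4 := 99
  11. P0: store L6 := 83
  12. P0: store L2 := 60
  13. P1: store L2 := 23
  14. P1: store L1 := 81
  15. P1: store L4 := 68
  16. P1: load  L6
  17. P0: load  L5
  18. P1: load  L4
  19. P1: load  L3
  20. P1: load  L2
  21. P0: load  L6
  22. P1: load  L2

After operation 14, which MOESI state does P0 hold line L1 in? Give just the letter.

state = I

  op1 P0: store L2 := 88 → M/I on L2; bus BusRdX; mem=50
  op2 P1: load  L4 → I/E on L4; bus BusRd; mem=30
  op3 P1: load  L0 → I/E on L0; bus BusRd; mem=40
  op4 P1: load  L2 → O/S on L2; bus BusRd; mem=50
  op5 P1: load  L1 → I/E on L1; bus BusRd; mem=20
  op6 P1: store L4 := 63 → I/M on L4; bus (none); mem=30
  op7 P0: store L3 := 51 → M/I on L3; bus BusRdX; mem=90
  op8 P1: load  L4 → I/M on L4; bus (none); mem=30
  op9 P0: load  L6 → E/I on L6; bus BusRd; mem=50
  op10 P0: store L4 := 99 → M/I on L4; bus BusRdX Flush; mem=63
  op11 P0: store L6 := 83 → M/I on L6; bus (none); mem=50
  op12 P0: store L2 := 60 → M/I on L2; bus BusUpgr; mem=50
  op13 P1: store L2 := 23 → I/M on L2; bus BusRdX Flush; mem=60
  op14 P1: store L1 := 81 → I/M on L1; bus (none); mem=20
  op15 P1: store L4 := 68 → I/M on L4; bus BusRdX Flush; mem=99
  op16 P1: load  L6 → O/S on L6; bus BusRd; mem=50
  op17 P0: load  L5 → E/I on L5; bus BusRd; mem=40
  op18 P1: load  L4 → I/M on L4; bus (none); mem=99
  op19 P1: load  L3 → O/S on L3; bus BusRd; mem=90
  op20 P1: load  L2 → I/M on L2; bus (none); mem=60
  op21 P0: load  L6 → O/S on L6; bus (none); mem=50
  op22 P1: load  L2 → I/M on L2; bus (none); mem=60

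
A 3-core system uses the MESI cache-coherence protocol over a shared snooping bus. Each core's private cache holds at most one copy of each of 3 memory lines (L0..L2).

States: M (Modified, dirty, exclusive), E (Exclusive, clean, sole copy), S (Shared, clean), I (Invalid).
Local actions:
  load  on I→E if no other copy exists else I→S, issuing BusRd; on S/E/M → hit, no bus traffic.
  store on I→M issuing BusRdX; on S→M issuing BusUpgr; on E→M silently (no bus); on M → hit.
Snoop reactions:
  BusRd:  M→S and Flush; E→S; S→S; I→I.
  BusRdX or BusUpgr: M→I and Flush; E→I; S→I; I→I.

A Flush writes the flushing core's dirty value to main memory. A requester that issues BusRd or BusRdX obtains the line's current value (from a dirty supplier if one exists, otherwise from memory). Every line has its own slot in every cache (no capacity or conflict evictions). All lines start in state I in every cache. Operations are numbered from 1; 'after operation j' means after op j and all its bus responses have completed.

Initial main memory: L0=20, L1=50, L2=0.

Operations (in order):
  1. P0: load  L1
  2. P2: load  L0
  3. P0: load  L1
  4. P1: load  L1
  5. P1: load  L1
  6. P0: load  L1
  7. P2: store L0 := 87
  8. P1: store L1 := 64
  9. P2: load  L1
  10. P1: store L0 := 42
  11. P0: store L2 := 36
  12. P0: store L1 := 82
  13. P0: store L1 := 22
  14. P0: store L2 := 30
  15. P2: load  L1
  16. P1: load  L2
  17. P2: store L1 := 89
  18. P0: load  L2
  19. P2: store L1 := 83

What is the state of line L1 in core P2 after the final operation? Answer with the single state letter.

state = M

[1] P0: load  L1 | P0:E(50), P1:I, P2:I | bus: BusRd
[2] P2: load  L0 | P0:I, P1:I, P2:E(20) | bus: BusRd
[3] P0: load  L1 | P0:E(50), P1:I, P2:I | bus: none
[4] P1: load  L1 | P0:S(50), P1:S(50), P2:I | bus: BusRd
[5] P1: load  L1 | P0:S(50), P1:S(50), P2:I | bus: none
[6] P0: load  L1 | P0:S(50), P1:S(50), P2:I | bus: none
[7] P2: store L0 := 87 | P0:I, P1:I, P2:M(87) | bus: none
[8] P1: store L1 := 64 | P0:I, P1:M(64), P2:I | bus: BusUpgr
[9] P2: load  L1 | P0:I, P1:S(64), P2:S(64) | bus: BusRd,Flush
[10] P1: store L0 := 42 | P0:I, P1:M(42), P2:I | bus: BusRdX,Flush
[11] P0: store L2 := 36 | P0:M(36), P1:I, P2:I | bus: BusRdX
[12] P0: store L1 := 82 | P0:M(82), P1:I, P2:I | bus: BusRdX
[13] P0: store L1 := 22 | P0:M(22), P1:I, P2:I | bus: none
[14] P0: store L2 := 30 | P0:M(30), P1:I, P2:I | bus: none
[15] P2: load  L1 | P0:S(22), P1:I, P2:S(22) | bus: BusRd,Flush
[16] P1: load  L2 | P0:S(30), P1:S(30), P2:I | bus: BusRd,Flush
[17] P2: store L1 := 89 | P0:I, P1:I, P2:M(89) | bus: BusUpgr
[18] P0: load  L2 | P0:S(30), P1:S(30), P2:I | bus: none
[19] P2: store L1 := 83 | P0:I, P1:I, P2:M(83) | bus: none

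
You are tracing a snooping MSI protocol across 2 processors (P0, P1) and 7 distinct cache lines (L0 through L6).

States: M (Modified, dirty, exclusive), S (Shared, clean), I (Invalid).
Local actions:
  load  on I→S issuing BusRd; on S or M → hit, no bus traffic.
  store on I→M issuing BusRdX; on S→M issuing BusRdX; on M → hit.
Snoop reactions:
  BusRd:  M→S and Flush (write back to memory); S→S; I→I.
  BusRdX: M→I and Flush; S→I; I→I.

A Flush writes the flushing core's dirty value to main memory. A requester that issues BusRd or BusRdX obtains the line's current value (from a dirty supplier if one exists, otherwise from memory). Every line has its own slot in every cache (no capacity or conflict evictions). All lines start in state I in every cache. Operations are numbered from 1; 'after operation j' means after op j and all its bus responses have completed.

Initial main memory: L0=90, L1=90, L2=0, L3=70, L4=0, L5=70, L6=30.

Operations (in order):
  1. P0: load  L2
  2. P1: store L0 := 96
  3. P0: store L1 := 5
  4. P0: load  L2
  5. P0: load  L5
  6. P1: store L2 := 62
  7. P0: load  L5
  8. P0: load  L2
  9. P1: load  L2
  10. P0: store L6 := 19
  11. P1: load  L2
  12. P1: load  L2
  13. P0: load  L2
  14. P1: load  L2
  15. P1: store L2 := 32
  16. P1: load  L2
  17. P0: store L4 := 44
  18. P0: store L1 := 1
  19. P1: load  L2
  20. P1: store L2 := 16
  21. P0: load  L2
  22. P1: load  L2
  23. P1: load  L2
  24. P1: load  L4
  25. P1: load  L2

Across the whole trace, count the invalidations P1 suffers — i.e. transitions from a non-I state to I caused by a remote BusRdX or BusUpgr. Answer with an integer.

1. P0: load  L2  bus=[BusRd]  L2: P0=S P1=I  mem[L2]=0
2. P1: store L0 := 96  bus=[BusRdX]  L0: P0=I P1=M  mem[L0]=90
3. P0: store L1 := 5  bus=[BusRdX]  L1: P0=M P1=I  mem[L1]=90
4. P0: load  L2  bus=[-]  L2: P0=S P1=I  mem[L2]=0
5. P0: load  L5  bus=[BusRd]  L5: P0=S P1=I  mem[L5]=70
6. P1: store L2 := 62  bus=[BusRdX]  L2: P0=I P1=M  mem[L2]=0
7. P0: load  L5  bus=[-]  L5: P0=S P1=I  mem[L5]=70
8. P0: load  L2  bus=[BusRd,Flush]  L2: P0=S P1=S  mem[L2]=62
9. P1: load  L2  bus=[-]  L2: P0=S P1=S  mem[L2]=62
10. P0: store L6 := 19  bus=[BusRdX]  L6: P0=M P1=I  mem[L6]=30
11. P1: load  L2  bus=[-]  L2: P0=S P1=S  mem[L2]=62
12. P1: load  L2  bus=[-]  L2: P0=S P1=S  mem[L2]=62
13. P0: load  L2  bus=[-]  L2: P0=S P1=S  mem[L2]=62
14. P1: load  L2  bus=[-]  L2: P0=S P1=S  mem[L2]=62
15. P1: store L2 := 32  bus=[BusRdX]  L2: P0=I P1=M  mem[L2]=62
16. P1: load  L2  bus=[-]  L2: P0=I P1=M  mem[L2]=62
17. P0: store L4 := 44  bus=[BusRdX]  L4: P0=M P1=I  mem[L4]=0
18. P0: store L1 := 1  bus=[-]  L1: P0=M P1=I  mem[L1]=90
19. P1: load  L2  bus=[-]  L2: P0=I P1=M  mem[L2]=62
20. P1: store L2 := 16  bus=[-]  L2: P0=I P1=M  mem[L2]=62
21. P0: load  L2  bus=[BusRd,Flush]  L2: P0=S P1=S  mem[L2]=16
22. P1: load  L2  bus=[-]  L2: P0=S P1=S  mem[L2]=16
23. P1: load  L2  bus=[-]  L2: P0=S P1=S  mem[L2]=16
24. P1: load  L4  bus=[BusRd,Flush]  L4: P0=S P1=S  mem[L4]=44
25. P1: load  L2  bus=[-]  L2: P0=S P1=S  mem[L2]=16

invalidations = 0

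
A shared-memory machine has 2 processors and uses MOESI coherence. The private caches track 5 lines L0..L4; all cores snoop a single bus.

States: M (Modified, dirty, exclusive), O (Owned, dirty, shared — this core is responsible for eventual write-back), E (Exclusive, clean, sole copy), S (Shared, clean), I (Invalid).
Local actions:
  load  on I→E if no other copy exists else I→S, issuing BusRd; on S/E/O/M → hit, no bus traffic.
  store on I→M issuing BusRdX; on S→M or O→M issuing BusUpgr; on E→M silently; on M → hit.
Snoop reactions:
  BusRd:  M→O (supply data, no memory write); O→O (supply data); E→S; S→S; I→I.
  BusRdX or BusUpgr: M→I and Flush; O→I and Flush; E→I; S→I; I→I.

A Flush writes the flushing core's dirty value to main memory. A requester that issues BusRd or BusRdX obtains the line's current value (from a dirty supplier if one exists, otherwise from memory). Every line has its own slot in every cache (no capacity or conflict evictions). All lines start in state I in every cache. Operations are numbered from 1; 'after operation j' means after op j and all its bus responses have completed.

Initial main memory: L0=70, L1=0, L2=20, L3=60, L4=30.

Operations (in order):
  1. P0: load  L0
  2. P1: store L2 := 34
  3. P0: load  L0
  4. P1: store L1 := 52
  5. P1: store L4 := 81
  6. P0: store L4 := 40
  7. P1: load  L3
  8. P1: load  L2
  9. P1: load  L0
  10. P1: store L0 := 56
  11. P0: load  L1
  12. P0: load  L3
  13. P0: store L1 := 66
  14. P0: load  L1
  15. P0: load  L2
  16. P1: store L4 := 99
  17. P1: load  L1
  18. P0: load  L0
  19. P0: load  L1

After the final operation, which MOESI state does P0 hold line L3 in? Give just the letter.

  op1 P0: load  L0 → E/I on L0; bus BusRd; mem=70
  op2 P1: store L2 := 34 → I/M on L2; bus BusRdX; mem=20
  op3 P0: load  L0 → E/I on L0; bus (none); mem=70
  op4 P1: store L1 := 52 → I/M on L1; bus BusRdX; mem=0
  op5 P1: store L4 := 81 → I/M on L4; bus BusRdX; mem=30
  op6 P0: store L4 := 40 → M/I on L4; bus BusRdX Flush; mem=81
  op7 P1: load  L3 → I/E on L3; bus BusRd; mem=60
  op8 P1: load  L2 → I/M on L2; bus (none); mem=20
  op9 P1: load  L0 → S/S on L0; bus BusRd; mem=70
  op10 P1: store L0 := 56 → I/M on L0; bus BusUpgr; mem=70
  op11 P0: load  L1 → S/O on L1; bus BusRd; mem=0
  op12 P0: load  L3 → S/S on L3; bus BusRd; mem=60
  op13 P0: store L1 := 66 → M/I on L1; bus BusUpgr Flush; mem=52
  op14 P0: load  L1 → M/I on L1; bus (none); mem=52
  op15 P0: load  L2 → S/O on L2; bus BusRd; mem=20
  op16 P1: store L4 := 99 → I/M on L4; bus BusRdX Flush; mem=40
  op17 P1: load  L1 → O/S on L1; bus BusRd; mem=52
  op18 P0: load  L0 → S/O on L0; bus BusRd; mem=70
  op19 P0: load  L1 → O/S on L1; bus (none); mem=52

state = S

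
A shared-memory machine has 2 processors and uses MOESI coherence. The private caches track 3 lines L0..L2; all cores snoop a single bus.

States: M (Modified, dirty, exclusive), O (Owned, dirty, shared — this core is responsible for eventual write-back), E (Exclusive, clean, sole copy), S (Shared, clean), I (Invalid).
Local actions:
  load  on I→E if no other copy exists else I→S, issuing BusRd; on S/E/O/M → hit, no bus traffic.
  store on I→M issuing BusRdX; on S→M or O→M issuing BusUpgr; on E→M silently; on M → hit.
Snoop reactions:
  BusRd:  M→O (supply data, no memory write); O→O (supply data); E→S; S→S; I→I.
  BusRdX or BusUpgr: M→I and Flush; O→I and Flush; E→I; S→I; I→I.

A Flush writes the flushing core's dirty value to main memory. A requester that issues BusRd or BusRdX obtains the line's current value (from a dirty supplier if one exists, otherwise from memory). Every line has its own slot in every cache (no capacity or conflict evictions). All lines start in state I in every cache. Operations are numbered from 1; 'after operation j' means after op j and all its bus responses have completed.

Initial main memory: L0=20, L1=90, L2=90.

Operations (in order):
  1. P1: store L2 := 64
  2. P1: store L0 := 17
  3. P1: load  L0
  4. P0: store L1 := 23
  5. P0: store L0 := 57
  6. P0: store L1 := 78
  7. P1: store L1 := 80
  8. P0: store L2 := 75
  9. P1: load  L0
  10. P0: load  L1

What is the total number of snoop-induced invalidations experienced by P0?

step 1: P1: store L2 := 64  ⟶  IM  (L2)  txn=BusRdX  M[L2]=90
step 2: P1: store L0 := 17  ⟶  IM  (L0)  txn=BusRdX  M[L0]=20
step 3: P1: load  L0  ⟶  IM  (L0)  txn=∅  M[L0]=20
step 4: P0: store L1 := 23  ⟶  MI  (L1)  txn=BusRdX  M[L1]=90
step 5: P0: store L0 := 57  ⟶  MI  (L0)  txn=BusRdX+Flush  M[L0]=17
step 6: P0: store L1 := 78  ⟶  MI  (L1)  txn=∅  M[L1]=90
step 7: P1: store L1 := 80  ⟶  IM  (L1)  txn=BusRdX+Flush  M[L1]=78
step 8: P0: store L2 := 75  ⟶  MI  (L2)  txn=BusRdX+Flush  M[L2]=64
step 9: P1: load  L0  ⟶  OS  (L0)  txn=BusRd  M[L0]=17
step 10: P0: load  L1  ⟶  SO  (L1)  txn=BusRd  M[L1]=78

invalidations = 1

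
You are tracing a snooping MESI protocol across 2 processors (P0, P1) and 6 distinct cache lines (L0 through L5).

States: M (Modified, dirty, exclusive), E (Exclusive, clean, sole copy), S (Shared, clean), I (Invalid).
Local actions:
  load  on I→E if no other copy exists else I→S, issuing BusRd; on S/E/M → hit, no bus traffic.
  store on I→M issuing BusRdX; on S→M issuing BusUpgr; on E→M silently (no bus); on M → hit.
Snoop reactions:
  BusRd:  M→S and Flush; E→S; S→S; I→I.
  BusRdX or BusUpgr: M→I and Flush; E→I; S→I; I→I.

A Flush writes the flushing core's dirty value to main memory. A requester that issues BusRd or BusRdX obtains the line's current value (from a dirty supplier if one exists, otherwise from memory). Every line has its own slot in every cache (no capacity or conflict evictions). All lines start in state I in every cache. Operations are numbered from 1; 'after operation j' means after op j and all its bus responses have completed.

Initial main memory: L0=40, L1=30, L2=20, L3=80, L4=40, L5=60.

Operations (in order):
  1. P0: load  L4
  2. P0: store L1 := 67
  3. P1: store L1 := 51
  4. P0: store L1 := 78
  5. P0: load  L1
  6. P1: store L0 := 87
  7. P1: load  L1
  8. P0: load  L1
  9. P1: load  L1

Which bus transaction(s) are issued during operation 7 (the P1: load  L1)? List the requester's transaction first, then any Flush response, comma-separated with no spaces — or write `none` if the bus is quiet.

[1] P0: load  L4 | P0:E(40), P1:I | bus: BusRd
[2] P0: store L1 := 67 | P0:M(67), P1:I | bus: BusRdX
[3] P1: store L1 := 51 | P0:I, P1:M(51) | bus: BusRdX,Flush
[4] P0: store L1 := 78 | P0:M(78), P1:I | bus: BusRdX,Flush
[5] P0: load  L1 | P0:M(78), P1:I | bus: none
[6] P1: store L0 := 87 | P0:I, P1:M(87) | bus: BusRdX
[7] P1: load  L1 | P0:S(78), P1:S(78) | bus: BusRd,Flush
[8] P0: load  L1 | P0:S(78), P1:S(78) | bus: none
[9] P1: load  L1 | P0:S(78), P1:S(78) | bus: none

bus = BusRd,Flush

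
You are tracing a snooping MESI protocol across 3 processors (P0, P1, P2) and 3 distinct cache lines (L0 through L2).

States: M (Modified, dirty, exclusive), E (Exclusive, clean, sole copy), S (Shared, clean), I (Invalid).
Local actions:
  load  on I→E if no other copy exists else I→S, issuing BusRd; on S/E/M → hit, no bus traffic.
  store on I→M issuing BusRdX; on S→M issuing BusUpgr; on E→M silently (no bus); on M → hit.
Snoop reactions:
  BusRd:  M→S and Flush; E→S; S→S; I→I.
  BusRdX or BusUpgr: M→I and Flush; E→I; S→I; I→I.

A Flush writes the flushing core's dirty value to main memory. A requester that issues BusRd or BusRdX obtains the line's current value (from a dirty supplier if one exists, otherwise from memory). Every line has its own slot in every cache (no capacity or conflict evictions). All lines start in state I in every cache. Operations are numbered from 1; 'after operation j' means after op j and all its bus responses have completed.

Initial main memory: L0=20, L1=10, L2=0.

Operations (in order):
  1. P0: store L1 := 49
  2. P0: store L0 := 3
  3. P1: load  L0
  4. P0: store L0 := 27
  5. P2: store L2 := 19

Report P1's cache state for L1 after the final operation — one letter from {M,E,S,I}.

1. P0: store L1 := 49  bus=[BusRdX]  L1: P0=M P1=I P2=I  mem[L1]=10
2. P0: store L0 := 3  bus=[BusRdX]  L0: P0=M P1=I P2=I  mem[L0]=20
3. P1: load  L0  bus=[BusRd,Flush]  L0: P0=S P1=S P2=I  mem[L0]=3
4. P0: store L0 := 27  bus=[BusUpgr]  L0: P0=M P1=I P2=I  mem[L0]=3
5. P2: store L2 := 19  bus=[BusRdX]  L2: P0=I P1=I P2=M  mem[L2]=0

state = I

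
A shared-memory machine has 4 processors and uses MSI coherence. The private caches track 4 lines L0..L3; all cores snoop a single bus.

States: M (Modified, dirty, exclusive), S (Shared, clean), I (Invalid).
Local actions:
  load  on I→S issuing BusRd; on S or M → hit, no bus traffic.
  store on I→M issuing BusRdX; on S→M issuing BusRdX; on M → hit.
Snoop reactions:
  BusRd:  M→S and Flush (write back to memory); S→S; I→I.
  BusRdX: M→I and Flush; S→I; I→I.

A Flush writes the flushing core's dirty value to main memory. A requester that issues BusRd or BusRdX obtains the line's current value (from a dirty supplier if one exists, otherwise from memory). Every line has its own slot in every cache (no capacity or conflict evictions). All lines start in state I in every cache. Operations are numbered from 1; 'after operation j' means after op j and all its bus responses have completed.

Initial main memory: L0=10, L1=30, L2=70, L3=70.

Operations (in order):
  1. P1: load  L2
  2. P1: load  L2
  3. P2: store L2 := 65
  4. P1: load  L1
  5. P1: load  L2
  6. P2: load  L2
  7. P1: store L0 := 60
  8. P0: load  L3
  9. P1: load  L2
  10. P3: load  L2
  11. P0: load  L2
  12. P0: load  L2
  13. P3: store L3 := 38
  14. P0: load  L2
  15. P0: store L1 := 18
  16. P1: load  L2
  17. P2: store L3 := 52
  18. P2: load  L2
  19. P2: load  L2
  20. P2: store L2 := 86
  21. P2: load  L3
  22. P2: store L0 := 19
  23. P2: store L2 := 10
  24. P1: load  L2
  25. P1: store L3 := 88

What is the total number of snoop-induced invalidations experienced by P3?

invalidations = 2

1. P1: load  L2  bus=[BusRd]  L2: P0=I P1=S P2=I P3=I  mem[L2]=70
2. P1: load  L2  bus=[-]  L2: P0=I P1=S P2=I P3=I  mem[L2]=70
3. P2: store L2 := 65  bus=[BusRdX]  L2: P0=I P1=I P2=M P3=I  mem[L2]=70
4. P1: load  L1  bus=[BusRd]  L1: P0=I P1=S P2=I P3=I  mem[L1]=30
5. P1: load  L2  bus=[BusRd,Flush]  L2: P0=I P1=S P2=S P3=I  mem[L2]=65
6. P2: load  L2  bus=[-]  L2: P0=I P1=S P2=S P3=I  mem[L2]=65
7. P1: store L0 := 60  bus=[BusRdX]  L0: P0=I P1=M P2=I P3=I  mem[L0]=10
8. P0: load  L3  bus=[BusRd]  L3: P0=S P1=I P2=I P3=I  mem[L3]=70
9. P1: load  L2  bus=[-]  L2: P0=I P1=S P2=S P3=I  mem[L2]=65
10. P3: load  L2  bus=[BusRd]  L2: P0=I P1=S P2=S P3=S  mem[L2]=65
11. P0: load  L2  bus=[BusRd]  L2: P0=S P1=S P2=S P3=S  mem[L2]=65
12. P0: load  L2  bus=[-]  L2: P0=S P1=S P2=S P3=S  mem[L2]=65
13. P3: store L3 := 38  bus=[BusRdX]  L3: P0=I P1=I P2=I P3=M  mem[L3]=70
14. P0: load  L2  bus=[-]  L2: P0=S P1=S P2=S P3=S  mem[L2]=65
15. P0: store L1 := 18  bus=[BusRdX]  L1: P0=M P1=I P2=I P3=I  mem[L1]=30
16. P1: load  L2  bus=[-]  L2: P0=S P1=S P2=S P3=S  mem[L2]=65
17. P2: store L3 := 52  bus=[BusRdX,Flush]  L3: P0=I P1=I P2=M P3=I  mem[L3]=38
18. P2: load  L2  bus=[-]  L2: P0=S P1=S P2=S P3=S  mem[L2]=65
19. P2: load  L2  bus=[-]  L2: P0=S P1=S P2=S P3=S  mem[L2]=65
20. P2: store L2 := 86  bus=[BusRdX]  L2: P0=I P1=I P2=M P3=I  mem[L2]=65
21. P2: load  L3  bus=[-]  L3: P0=I P1=I P2=M P3=I  mem[L3]=38
22. P2: store L0 := 19  bus=[BusRdX,Flush]  L0: P0=I P1=I P2=M P3=I  mem[L0]=60
23. P2: store L2 := 10  bus=[-]  L2: P0=I P1=I P2=M P3=I  mem[L2]=65
24. P1: load  L2  bus=[BusRd,Flush]  L2: P0=I P1=S P2=S P3=I  mem[L2]=10
25. P1: store L3 := 88  bus=[BusRdX,Flush]  L3: P0=I P1=M P2=I P3=I  mem[L3]=52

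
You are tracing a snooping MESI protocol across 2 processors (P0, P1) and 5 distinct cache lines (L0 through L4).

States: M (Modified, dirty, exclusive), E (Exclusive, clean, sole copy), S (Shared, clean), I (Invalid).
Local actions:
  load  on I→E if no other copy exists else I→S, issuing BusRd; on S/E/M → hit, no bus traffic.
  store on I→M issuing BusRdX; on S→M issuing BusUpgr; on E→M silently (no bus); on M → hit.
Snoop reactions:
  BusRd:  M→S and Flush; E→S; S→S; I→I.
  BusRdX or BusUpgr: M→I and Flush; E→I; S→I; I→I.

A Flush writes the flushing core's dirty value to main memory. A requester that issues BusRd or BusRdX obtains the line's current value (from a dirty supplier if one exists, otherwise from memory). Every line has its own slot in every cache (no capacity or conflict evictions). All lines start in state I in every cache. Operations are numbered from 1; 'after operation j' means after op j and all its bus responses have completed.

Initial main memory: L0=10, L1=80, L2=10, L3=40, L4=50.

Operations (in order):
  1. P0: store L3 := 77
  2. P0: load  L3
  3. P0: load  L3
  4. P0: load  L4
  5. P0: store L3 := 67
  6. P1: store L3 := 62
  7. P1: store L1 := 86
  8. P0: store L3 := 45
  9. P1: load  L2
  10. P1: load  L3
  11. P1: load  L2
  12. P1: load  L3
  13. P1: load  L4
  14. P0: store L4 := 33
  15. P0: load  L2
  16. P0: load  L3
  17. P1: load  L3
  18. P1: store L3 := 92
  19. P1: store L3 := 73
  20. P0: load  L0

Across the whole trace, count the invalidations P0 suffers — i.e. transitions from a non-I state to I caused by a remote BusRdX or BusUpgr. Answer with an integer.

invalidations = 2

  op1 P0: store L3 := 77 → M/I on L3; bus BusRdX; mem=40
  op2 P0: load  L3 → M/I on L3; bus (none); mem=40
  op3 P0: load  L3 → M/I on L3; bus (none); mem=40
  op4 P0: load  L4 → E/I on L4; bus BusRd; mem=50
  op5 P0: store L3 := 67 → M/I on L3; bus (none); mem=40
  op6 P1: store L3 := 62 → I/M on L3; bus BusRdX Flush; mem=67
  op7 P1: store L1 := 86 → I/M on L1; bus BusRdX; mem=80
  op8 P0: store L3 := 45 → M/I on L3; bus BusRdX Flush; mem=62
  op9 P1: load  L2 → I/E on L2; bus BusRd; mem=10
  op10 P1: load  L3 → S/S on L3; bus BusRd Flush; mem=45
  op11 P1: load  L2 → I/E on L2; bus (none); mem=10
  op12 P1: load  L3 → S/S on L3; bus (none); mem=45
  op13 P1: load  L4 → S/S on L4; bus BusRd; mem=50
  op14 P0: store L4 := 33 → M/I on L4; bus BusUpgr; mem=50
  op15 P0: load  L2 → S/S on L2; bus BusRd; mem=10
  op16 P0: load  L3 → S/S on L3; bus (none); mem=45
  op17 P1: load  L3 → S/S on L3; bus (none); mem=45
  op18 P1: store L3 := 92 → I/M on L3; bus BusUpgr; mem=45
  op19 P1: store L3 := 73 → I/M on L3; bus (none); mem=45
  op20 P0: load  L0 → E/I on L0; bus BusRd; mem=10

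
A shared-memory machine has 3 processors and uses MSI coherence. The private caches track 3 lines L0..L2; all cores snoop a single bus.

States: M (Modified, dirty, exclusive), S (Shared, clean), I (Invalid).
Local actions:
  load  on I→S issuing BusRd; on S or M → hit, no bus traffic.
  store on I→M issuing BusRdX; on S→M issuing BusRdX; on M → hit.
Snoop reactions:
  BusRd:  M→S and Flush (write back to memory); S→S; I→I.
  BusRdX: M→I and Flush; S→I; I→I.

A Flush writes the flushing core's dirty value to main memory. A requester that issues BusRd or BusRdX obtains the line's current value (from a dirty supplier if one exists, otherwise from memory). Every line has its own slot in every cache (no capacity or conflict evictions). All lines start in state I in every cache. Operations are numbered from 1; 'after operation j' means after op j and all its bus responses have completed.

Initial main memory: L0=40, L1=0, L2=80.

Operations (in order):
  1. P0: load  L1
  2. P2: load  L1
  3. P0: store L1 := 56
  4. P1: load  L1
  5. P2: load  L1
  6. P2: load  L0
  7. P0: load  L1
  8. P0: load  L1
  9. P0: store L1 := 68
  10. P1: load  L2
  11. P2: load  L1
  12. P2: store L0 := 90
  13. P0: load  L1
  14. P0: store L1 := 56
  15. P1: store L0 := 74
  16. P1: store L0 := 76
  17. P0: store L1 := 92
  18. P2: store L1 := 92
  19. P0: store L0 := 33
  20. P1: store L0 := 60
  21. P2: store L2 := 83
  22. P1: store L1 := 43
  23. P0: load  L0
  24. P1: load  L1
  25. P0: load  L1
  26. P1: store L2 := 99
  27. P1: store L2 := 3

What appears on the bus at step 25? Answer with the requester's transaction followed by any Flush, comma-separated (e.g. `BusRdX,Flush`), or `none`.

  op1 P0: load  L1 → S/I/I on L1; bus BusRd; mem=0
  op2 P2: load  L1 → S/I/S on L1; bus BusRd; mem=0
  op3 P0: store L1 := 56 → M/I/I on L1; bus BusRdX; mem=0
  op4 P1: load  L1 → S/S/I on L1; bus BusRd Flush; mem=56
  op5 P2: load  L1 → S/S/S on L1; bus BusRd; mem=56
  op6 P2: load  L0 → I/I/S on L0; bus BusRd; mem=40
  op7 P0: load  L1 → S/S/S on L1; bus (none); mem=56
  op8 P0: load  L1 → S/S/S on L1; bus (none); mem=56
  op9 P0: store L1 := 68 → M/I/I on L1; bus BusRdX; mem=56
  op10 P1: load  L2 → I/S/I on L2; bus BusRd; mem=80
  op11 P2: load  L1 → S/I/S on L1; bus BusRd Flush; mem=68
  op12 P2: store L0 := 90 → I/I/M on L0; bus BusRdX; mem=40
  op13 P0: load  L1 → S/I/S on L1; bus (none); mem=68
  op14 P0: store L1 := 56 → M/I/I on L1; bus BusRdX; mem=68
  op15 P1: store L0 := 74 → I/M/I on L0; bus BusRdX Flush; mem=90
  op16 P1: store L0 := 76 → I/M/I on L0; bus (none); mem=90
  op17 P0: store L1 := 92 → M/I/I on L1; bus (none); mem=68
  op18 P2: store L1 := 92 → I/I/M on L1; bus BusRdX Flush; mem=92
  op19 P0: store L0 := 33 → M/I/I on L0; bus BusRdX Flush; mem=76
  op20 P1: store L0 := 60 → I/M/I on L0; bus BusRdX Flush; mem=33
  op21 P2: store L2 := 83 → I/I/M on L2; bus BusRdX; mem=80
  op22 P1: store L1 := 43 → I/M/I on L1; bus BusRdX Flush; mem=92
  op23 P0: load  L0 → S/S/I on L0; bus BusRd Flush; mem=60
  op24 P1: load  L1 → I/M/I on L1; bus (none); mem=92
  op25 P0: load  L1 → S/S/I on L1; bus BusRd Flush; mem=43
  op26 P1: store L2 := 99 → I/M/I on L2; bus BusRdX Flush; mem=83
  op27 P1: store L2 := 3 → I/M/I on L2; bus (none); mem=83

bus = BusRd,Flush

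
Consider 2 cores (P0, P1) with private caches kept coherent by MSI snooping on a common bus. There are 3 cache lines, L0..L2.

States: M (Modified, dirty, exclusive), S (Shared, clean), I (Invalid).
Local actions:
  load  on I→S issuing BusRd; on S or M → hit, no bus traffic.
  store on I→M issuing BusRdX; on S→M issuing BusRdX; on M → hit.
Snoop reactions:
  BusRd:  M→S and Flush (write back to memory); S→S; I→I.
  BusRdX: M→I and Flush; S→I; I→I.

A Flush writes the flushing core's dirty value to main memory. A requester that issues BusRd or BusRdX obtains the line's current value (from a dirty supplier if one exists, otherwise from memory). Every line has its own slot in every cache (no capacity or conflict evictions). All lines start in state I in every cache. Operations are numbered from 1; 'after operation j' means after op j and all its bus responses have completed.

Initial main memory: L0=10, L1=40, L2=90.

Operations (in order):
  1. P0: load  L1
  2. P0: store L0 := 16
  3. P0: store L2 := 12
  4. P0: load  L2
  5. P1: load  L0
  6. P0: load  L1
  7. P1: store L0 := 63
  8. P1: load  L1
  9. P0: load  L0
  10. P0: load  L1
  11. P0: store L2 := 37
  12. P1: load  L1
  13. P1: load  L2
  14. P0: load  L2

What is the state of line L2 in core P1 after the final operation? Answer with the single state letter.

state = S

  op1 P0: load  L1 → S/I on L1; bus BusRd; mem=40
  op2 P0: store L0 := 16 → M/I on L0; bus BusRdX; mem=10
  op3 P0: store L2 := 12 → M/I on L2; bus BusRdX; mem=90
  op4 P0: load  L2 → M/I on L2; bus (none); mem=90
  op5 P1: load  L0 → S/S on L0; bus BusRd Flush; mem=16
  op6 P0: load  L1 → S/I on L1; bus (none); mem=40
  op7 P1: store L0 := 63 → I/M on L0; bus BusRdX; mem=16
  op8 P1: load  L1 → S/S on L1; bus BusRd; mem=40
  op9 P0: load  L0 → S/S on L0; bus BusRd Flush; mem=63
  op10 P0: load  L1 → S/S on L1; bus (none); mem=40
  op11 P0: store L2 := 37 → M/I on L2; bus (none); mem=90
  op12 P1: load  L1 → S/S on L1; bus (none); mem=40
  op13 P1: load  L2 → S/S on L2; bus BusRd Flush; mem=37
  op14 P0: load  L2 → S/S on L2; bus (none); mem=37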